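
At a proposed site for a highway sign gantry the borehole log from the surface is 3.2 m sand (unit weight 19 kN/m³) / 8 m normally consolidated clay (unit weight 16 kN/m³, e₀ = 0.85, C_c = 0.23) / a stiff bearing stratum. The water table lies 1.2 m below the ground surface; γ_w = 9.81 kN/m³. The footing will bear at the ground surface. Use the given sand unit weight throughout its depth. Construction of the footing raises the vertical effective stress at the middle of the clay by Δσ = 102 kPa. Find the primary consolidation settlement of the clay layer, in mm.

S_c ≈ 404 mm

Mid-depth of clay below the ground surface: z = 3.2 + 8/2 = 7.2 m.
Total vertical stress at mid-clay: σ_v = 19×3.2 + 16×4 = 124.8 kPa.
Pore pressure: u = 9.81×(7.2 − 1.2) = 58.86 kPa.
Initial effective stress: σ'_0 = σ_v − u = 124.8 − 58.86 = 65.94 kPa.
Final effective stress: σ'_f = σ'_0 + Δσ = 65.94 + 102 = 167.94 kPa.
Normally consolidated clay, so the full stress increment lies on the virgin compression line:
S_c = C_c·H/(1+e₀)·log₁₀(σ'_f/σ'_0) = 0.23×8/(1+0.85)×log₁₀(167.94/65.94)
    = 0.99459 × 0.40601 = 0.4038 m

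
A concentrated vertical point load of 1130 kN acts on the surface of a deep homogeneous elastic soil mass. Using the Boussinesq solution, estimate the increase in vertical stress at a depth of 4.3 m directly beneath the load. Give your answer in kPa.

Boussinesq vertical stress below a point load on an elastic half-space:
Δσ_z = 3P/(2πz²) · [1 + (r/z)²]^(−5/2)
r/z = 0/4.3 = 0; [1+(r/z)²]^(−5/2) = 1.
Δσ_z = 3×1130/(2π×4.3²) × 1 = 29.18 × 1 = 29.18 kPa

Δσ_z ≈ 29.2 kPa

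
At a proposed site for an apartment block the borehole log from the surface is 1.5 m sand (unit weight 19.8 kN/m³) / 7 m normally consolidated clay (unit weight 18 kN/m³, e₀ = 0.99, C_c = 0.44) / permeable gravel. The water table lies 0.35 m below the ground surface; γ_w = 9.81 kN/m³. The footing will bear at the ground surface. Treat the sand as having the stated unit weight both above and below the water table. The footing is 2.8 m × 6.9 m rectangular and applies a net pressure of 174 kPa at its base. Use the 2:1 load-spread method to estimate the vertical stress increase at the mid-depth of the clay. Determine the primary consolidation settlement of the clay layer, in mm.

Mid-depth of clay below the ground surface: z = 1.5 + 7/2 = 5 m.
Total vertical stress at mid-clay: σ_v = 19.8×1.5 + 18×3.5 = 92.7 kPa.
Pore pressure: u = 9.81×(5 − 0.35) = 45.617 kPa.
Initial effective stress: σ'_0 = σ_v − u = 92.7 − 45.617 = 47.083 kPa.
Stress increase at mid-clay by the 2:1 spreading method:
Δσ = qBL/((B+z)(L+z)) = 174×2.8×6.9/((2.8+5)(6.9+5)) = 36.217 kPa
Final effective stress: σ'_f = σ'_0 + Δσ = 47.083 + 36.217 = 83.3 kPa.
Normally consolidated clay, so the full stress increment lies on the virgin compression line:
S_c = C_c·H/(1+e₀)·log₁₀(σ'_f/σ'_0) = 0.44×7/(1+0.99)×log₁₀(83.3/47.083)
    = 1.5477 × 0.24778 = 0.3835 m

S_c ≈ 383 mm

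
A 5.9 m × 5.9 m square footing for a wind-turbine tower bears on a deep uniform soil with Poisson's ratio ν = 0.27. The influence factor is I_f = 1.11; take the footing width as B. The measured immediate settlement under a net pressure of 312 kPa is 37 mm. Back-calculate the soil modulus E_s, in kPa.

E_s ≈ 51200 kPa

S_e = q·B·(1−ν²)/E_s · I_f  ⇒  E_s = q·B·(1−ν²)·I_f / S_e.
E_s = 312 × 5.9 × 0.9271 × 1.11 / 0.037 = 51200 kPa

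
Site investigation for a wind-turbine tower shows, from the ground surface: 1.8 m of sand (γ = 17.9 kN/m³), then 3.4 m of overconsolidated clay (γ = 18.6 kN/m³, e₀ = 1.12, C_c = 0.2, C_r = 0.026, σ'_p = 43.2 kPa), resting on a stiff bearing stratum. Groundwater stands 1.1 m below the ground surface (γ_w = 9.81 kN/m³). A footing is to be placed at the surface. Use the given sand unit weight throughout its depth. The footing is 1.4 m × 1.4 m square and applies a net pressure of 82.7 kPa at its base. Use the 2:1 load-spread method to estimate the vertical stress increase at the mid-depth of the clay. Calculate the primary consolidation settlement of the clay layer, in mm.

Mid-depth of clay below the ground surface: z = 1.8 + 3.4/2 = 3.5 m.
Total vertical stress at mid-clay: σ_v = 17.9×1.8 + 18.6×1.7 = 63.84 kPa.
Pore pressure: u = 9.81×(3.5 − 1.1) = 23.544 kPa.
Initial effective stress: σ'_0 = σ_v − u = 63.84 − 23.544 = 40.296 kPa.
Stress increase at mid-clay by the 2:1 spreading method:
Δσ = qBL/((B+z)(L+z)) = 82.7×1.4×1.4/((1.4+3.5)(1.4+3.5)) = 6.751 kPa
Final effective stress: σ'_f = 40.296 + 6.751 = 47.047 kPa.
σ'_f = 47.047 > σ'_p = 43.2 kPa, so the stress path crosses the preconsolidation pressure — recompression up to σ'_p, then virgin compression beyond:
S_c = H/(1+e₀)·[C_r·log₁₀(σ'_p/σ'_0) + C_c·log₁₀(σ'_f/σ'_p)]
    = 3.4/2.12 × [0.026×log₁₀(43.2/40.296) + 0.2×log₁₀(47.047/43.2)]
    = 1.6038 × [0.00078577 + 0.0074096] = 0.01314 m

S_c ≈ 13.1 mm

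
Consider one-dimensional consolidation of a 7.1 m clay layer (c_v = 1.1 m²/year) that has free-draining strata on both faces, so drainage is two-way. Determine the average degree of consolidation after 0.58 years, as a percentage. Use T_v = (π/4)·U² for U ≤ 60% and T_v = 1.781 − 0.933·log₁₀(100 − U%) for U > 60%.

Drainage path length: H_d = H/2 = 3.55 m (double drainage).
T_v = c_v·t/H_d² = 1.1×0.58/3.55² = 0.050625.
T_v = 0.050625 corresponds to the U ≤ 60% branch:
U = √(4T_v/π) = 0.2539

U ≈ 25.4 %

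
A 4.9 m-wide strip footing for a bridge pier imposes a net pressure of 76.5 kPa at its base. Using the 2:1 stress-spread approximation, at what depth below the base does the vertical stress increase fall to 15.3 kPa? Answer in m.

2:1 spreading — at depth z the loaded area has grown by z in each plan dimension:
qB/(B+z) = Δσ_z ⇒ z = qB/Δσ_z − B = 76.5×4.9/15.3 − 4.9 = 19.6 m

z ≈ 19.6 m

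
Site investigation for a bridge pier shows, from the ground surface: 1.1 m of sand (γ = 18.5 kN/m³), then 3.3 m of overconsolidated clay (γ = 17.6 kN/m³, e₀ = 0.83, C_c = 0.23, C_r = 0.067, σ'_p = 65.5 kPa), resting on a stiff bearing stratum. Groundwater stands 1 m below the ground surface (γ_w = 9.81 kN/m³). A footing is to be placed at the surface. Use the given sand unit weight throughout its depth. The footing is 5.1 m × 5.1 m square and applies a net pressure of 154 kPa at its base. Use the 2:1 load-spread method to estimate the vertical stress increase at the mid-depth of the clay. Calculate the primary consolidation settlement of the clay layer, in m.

Mid-depth of clay below the ground surface: z = 1.1 + 3.3/2 = 2.75 m.
Total vertical stress at mid-clay: σ_v = 18.5×1.1 + 17.6×1.65 = 49.39 kPa.
Pore pressure: u = 9.81×(2.75 − 1) = 17.168 kPa.
Initial effective stress: σ'_0 = σ_v − u = 49.39 − 17.168 = 32.222 kPa.
Stress increase at mid-clay by the 2:1 spreading method:
Δσ = qBL/((B+z)(L+z)) = 154×5.1×5.1/((5.1+2.75)(5.1+2.75)) = 65.001 kPa
Final effective stress: σ'_f = 32.222 + 65.001 = 97.223 kPa.
σ'_f = 97.223 > σ'_p = 65.5 kPa, so the stress path crosses the preconsolidation pressure — recompression up to σ'_p, then virgin compression beyond:
S_c = H/(1+e₀)·[C_r·log₁₀(σ'_p/σ'_0) + C_c·log₁₀(σ'_f/σ'_p)]
    = 3.3/1.83 × [0.067×log₁₀(65.5/32.222) + 0.23×log₁₀(97.223/65.5)]
    = 1.8033 × [0.020642 + 0.039451] = 0.1084 m

S_c ≈ 0.108 m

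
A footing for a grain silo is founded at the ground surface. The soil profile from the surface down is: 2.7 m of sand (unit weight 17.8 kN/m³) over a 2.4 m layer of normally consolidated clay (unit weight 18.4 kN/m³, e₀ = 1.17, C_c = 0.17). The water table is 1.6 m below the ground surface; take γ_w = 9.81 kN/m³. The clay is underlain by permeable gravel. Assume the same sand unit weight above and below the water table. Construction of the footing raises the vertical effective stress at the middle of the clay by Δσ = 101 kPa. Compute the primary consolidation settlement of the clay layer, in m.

Mid-depth of clay below the ground surface: z = 2.7 + 2.4/2 = 3.9 m.
Total vertical stress at mid-clay: σ_v = 17.8×2.7 + 18.4×1.2 = 70.14 kPa.
Pore pressure: u = 9.81×(3.9 − 1.6) = 22.563 kPa.
Initial effective stress: σ'_0 = σ_v − u = 70.14 − 22.563 = 47.577 kPa.
Final effective stress: σ'_f = σ'_0 + Δσ = 47.577 + 101 = 148.58 kPa.
Normally consolidated clay, so the full stress increment lies on the virgin compression line:
S_c = C_c·H/(1+e₀)·log₁₀(σ'_f/σ'_0) = 0.17×2.4/(1+1.17)×log₁₀(148.58/47.577)
    = 0.18802 × 0.49456 = 0.09299 m

S_c ≈ 0.093 m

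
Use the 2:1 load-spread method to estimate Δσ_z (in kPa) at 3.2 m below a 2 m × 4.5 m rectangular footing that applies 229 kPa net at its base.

By the 2:1 method the load spreads at 1 horizontal : 2 vertical, so at depth z the loaded area has grown by z in each plan dimension:
Δσ = qBL/((B+z)(L+z)) = 229×2×4.5/((2+3.2)(4.5+3.2)) = 51.474 kPa

Δσ_z ≈ 51.5 kPa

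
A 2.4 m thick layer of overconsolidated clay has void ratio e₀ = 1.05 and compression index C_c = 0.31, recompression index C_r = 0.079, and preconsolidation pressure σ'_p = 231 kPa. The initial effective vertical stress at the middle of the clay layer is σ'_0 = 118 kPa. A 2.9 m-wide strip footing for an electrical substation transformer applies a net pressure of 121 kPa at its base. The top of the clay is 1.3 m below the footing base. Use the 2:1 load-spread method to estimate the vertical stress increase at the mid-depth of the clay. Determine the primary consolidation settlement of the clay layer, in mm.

S_c ≈ 17.6 mm

Mid-depth of clay below the footing base: z = 1.3 + 2.4/2 = 2.5 m.
Stress increase at mid-clay by the 2:1 spreading method:
Δσ = qB/(B+z) = 121×2.9/(2.9+2.5) = 64.981 kPa
Final effective stress: σ'_f = 118 + 64.981 = 182.98 kPa.
σ'_f = 182.98 ≤ σ'_p = 231 kPa, so the clay remains overconsolidated and only the recompression index applies:
S_c = C_r·H/(1+e₀)·log₁₀(σ'_f/σ'_0) = 0.079×2.4/2.05×log₁₀(182.98/118)
    = 0.092485 × 0.19052 = 0.01762 m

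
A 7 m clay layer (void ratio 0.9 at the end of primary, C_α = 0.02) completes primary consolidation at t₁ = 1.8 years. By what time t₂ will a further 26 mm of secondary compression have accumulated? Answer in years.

S_s = C_α·H/(1+e_p)·log₁₀(t₂/t₁) ⇒ log₁₀(t₂/t₁) = S_s·(1+e_p)/(C_α·H).
log₁₀(t₂/t₁) = 0.026 × (1+0.9) / (0.02×7) = 0.3529
t₂ = t₁ × 10^0.3529 = 1.8 × 2.253 = 4.056 years

t₂ ≈ 4.06 years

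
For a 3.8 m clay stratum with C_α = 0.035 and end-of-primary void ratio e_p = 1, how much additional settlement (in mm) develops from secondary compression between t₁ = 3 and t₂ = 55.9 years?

Secondary compression: S_s = C_α·H/(1+e_p)·log₁₀(t₂/t₁)
S_s = 0.035×3.8/(1+1)×log₁₀(55.9/3)
    = 0.0665 × 1.27 = 0.08447 m

S_s ≈ 84.5 mm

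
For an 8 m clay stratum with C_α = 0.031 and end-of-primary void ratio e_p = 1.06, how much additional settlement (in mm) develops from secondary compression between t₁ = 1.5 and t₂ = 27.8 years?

Secondary compression: S_s = C_α·H/(1+e_p)·log₁₀(t₂/t₁)
S_s = 0.031×8/(1+1.06)×log₁₀(27.8/1.5)
    = 0.1204 × 1.268 = 0.1526 m

S_s ≈ 153 mm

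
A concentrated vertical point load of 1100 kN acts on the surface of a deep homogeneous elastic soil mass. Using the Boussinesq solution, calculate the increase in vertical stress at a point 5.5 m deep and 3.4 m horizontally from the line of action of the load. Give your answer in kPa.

Δσ_z ≈ 7.73 kPa

Boussinesq vertical stress below a point load on an elastic half-space:
Δσ_z = 3P/(2πz²) · [1 + (r/z)²]^(−5/2)
r/z = 3.4/5.5 = 0.61818; [1+(r/z)²]^(−5/2) = 0.44526.
Δσ_z = 3×1100/(2π×5.5²) × 0.44526 = 17.362 × 0.44526 = 7.731 kPa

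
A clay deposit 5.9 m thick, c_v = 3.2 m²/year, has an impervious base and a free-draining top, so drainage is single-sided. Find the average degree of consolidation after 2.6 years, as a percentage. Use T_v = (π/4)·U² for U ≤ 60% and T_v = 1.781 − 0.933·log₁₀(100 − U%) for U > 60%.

U ≈ 55.2 %

Drainage path length: H_d = H = 5.9 m (single drainage).
T_v = c_v·t/H_d² = 3.2×2.6/5.9² = 0.23901.
T_v = 0.23901 corresponds to the U ≤ 60% branch:
U = √(4T_v/π) = 0.5516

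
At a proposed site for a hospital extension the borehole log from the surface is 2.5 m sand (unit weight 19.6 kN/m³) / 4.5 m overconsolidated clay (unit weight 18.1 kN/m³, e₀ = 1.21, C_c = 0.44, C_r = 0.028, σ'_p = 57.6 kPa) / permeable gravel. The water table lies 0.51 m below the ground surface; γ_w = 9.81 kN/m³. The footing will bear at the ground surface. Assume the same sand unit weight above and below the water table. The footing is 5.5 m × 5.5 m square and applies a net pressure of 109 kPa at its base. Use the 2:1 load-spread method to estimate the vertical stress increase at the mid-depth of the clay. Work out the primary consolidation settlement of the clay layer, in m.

S_c ≈ 0.13 m

Mid-depth of clay below the ground surface: z = 2.5 + 4.5/2 = 4.75 m.
Total vertical stress at mid-clay: σ_v = 19.6×2.5 + 18.1×2.25 = 89.725 kPa.
Pore pressure: u = 9.81×(4.75 − 0.51) = 41.594 kPa.
Initial effective stress: σ'_0 = σ_v − u = 89.725 − 41.594 = 48.131 kPa.
Stress increase at mid-clay by the 2:1 spreading method:
Δσ = qBL/((B+z)(L+z)) = 109×5.5×5.5/((5.5+4.75)(5.5+4.75)) = 31.384 kPa
Final effective stress: σ'_f = 48.131 + 31.384 = 79.515 kPa.
σ'_f = 79.515 > σ'_p = 57.6 kPa, so the stress path crosses the preconsolidation pressure — recompression up to σ'_p, then virgin compression beyond:
S_c = H/(1+e₀)·[C_r·log₁₀(σ'_p/σ'_0) + C_c·log₁₀(σ'_f/σ'_p)]
    = 4.5/2.21 × [0.028×log₁₀(57.6/48.131) + 0.44×log₁₀(79.515/57.6)]
    = 2.0362 × [0.0021839 + 0.061612] = 0.1299 m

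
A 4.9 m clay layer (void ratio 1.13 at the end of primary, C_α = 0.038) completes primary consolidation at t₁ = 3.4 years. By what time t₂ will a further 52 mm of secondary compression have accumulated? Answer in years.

t₂ ≈ 13.4 years

S_s = C_α·H/(1+e_p)·log₁₀(t₂/t₁) ⇒ log₁₀(t₂/t₁) = S_s·(1+e_p)/(C_α·H).
log₁₀(t₂/t₁) = 0.052 × (1+1.13) / (0.038×4.9) = 0.5948
t₂ = t₁ × 10^0.5948 = 3.4 × 3.934 = 13.38 years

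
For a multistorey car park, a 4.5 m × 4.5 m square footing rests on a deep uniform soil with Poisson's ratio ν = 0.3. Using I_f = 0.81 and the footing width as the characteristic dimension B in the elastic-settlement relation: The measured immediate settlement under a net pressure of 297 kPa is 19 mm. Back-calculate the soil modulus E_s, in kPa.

E_s ≈ 51800 kPa

S_e = q·B·(1−ν²)/E_s · I_f  ⇒  E_s = q·B·(1−ν²)·I_f / S_e.
E_s = 297 × 4.5 × 0.91 × 0.81 / 0.019 = 51850 kPa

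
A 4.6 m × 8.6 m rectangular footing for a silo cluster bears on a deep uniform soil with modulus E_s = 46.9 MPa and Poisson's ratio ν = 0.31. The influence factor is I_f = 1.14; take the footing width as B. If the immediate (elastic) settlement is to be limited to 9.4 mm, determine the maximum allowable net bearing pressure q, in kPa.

q ≈ 93 kPa

E_s = 46.9 MPa = 46900 kPa.
S_e = q·B·(1−ν²)/E_s · I_f  ⇒  q = S_e·E_s / (B·(1−ν²)·I_f).
q = 0.0094 × 46900 / (4.6 × 0.9039 × 1.14) = 93.01 kPa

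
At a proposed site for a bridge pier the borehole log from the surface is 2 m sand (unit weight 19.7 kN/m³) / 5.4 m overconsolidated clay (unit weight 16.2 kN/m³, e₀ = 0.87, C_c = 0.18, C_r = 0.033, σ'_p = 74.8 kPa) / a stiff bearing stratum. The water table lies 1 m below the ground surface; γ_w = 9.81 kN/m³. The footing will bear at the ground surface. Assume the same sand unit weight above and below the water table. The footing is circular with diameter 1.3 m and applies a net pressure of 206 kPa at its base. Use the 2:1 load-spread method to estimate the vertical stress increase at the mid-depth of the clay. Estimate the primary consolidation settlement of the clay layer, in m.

S_c ≈ 0.00777 m

Mid-depth of clay below the ground surface: z = 2 + 5.4/2 = 4.7 m.
Total vertical stress at mid-clay: σ_v = 19.7×2 + 16.2×2.7 = 83.14 kPa.
Pore pressure: u = 9.81×(4.7 − 1) = 36.297 kPa.
Initial effective stress: σ'_0 = σ_v − u = 83.14 − 36.297 = 46.843 kPa.
Stress increase at mid-clay by the 2:1 spreading method:
Δσ ≈ qD²/(D+z)² = 206×1.3²/(1.3+4.7)² = 9.6706 kPa
Final effective stress: σ'_f = 46.843 + 9.6706 = 56.514 kPa.
σ'_f = 56.514 ≤ σ'_p = 74.8 kPa, so the clay remains overconsolidated and only the recompression index applies:
S_c = C_r·H/(1+e₀)·log₁₀(σ'_f/σ'_0) = 0.033×5.4/1.87×log₁₀(56.514/46.843)
    = 0.095294 × 0.081511 = 0.007768 m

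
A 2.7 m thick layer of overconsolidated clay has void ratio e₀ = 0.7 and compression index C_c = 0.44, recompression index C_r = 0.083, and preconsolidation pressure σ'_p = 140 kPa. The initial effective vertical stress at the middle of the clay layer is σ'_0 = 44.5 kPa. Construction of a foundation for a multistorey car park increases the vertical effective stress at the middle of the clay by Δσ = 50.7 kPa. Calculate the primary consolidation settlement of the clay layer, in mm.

S_c ≈ 43.5 mm

Final effective stress: σ'_f = 44.5 + 50.7 = 95.2 kPa.
σ'_f = 95.2 ≤ σ'_p = 140 kPa, so the clay remains overconsolidated and only the recompression index applies:
S_c = C_r·H/(1+e₀)·log₁₀(σ'_f/σ'_0) = 0.083×2.7/1.7×log₁₀(95.2/44.5)
    = 0.13182 × 0.33028 = 0.04354 m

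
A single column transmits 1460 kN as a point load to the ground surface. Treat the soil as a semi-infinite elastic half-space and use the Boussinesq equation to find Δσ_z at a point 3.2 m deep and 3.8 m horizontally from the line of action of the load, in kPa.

Boussinesq vertical stress below a point load on an elastic half-space:
Δσ_z = 3P/(2πz²) · [1 + (r/z)²]^(−5/2)
r/z = 3.8/3.2 = 1.1875; [1+(r/z)²]^(−5/2) = 0.11089.
Δσ_z = 3×1460/(2π×3.2²) × 0.11089 = 68.076 × 0.11089 = 7.549 kPa

Δσ_z ≈ 7.55 kPa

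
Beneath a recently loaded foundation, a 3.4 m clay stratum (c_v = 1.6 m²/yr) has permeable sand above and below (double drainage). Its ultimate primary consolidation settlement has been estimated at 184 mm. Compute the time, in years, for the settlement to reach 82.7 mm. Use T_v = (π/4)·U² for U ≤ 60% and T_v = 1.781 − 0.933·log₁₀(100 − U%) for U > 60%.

t ≈ 0.287 years

Drainage path length: H_d = H/2 = 1.7 m (double drainage).
U = S(t)/S_ult = 82.7/184 = 0.4495.
U ≤ 60%: T_v = (π/4)·U² = (π/4)×0.44946² = 0.15866.
t = T_v·H_d²/c_v = 0.15866×1.7²/1.6 = 0.2866 years.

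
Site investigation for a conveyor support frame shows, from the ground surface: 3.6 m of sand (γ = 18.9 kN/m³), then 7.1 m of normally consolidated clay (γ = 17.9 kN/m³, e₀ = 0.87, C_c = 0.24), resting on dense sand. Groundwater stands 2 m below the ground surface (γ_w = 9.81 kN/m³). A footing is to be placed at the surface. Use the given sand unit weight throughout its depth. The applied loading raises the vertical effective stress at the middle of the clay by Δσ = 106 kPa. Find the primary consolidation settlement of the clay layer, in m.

S_c ≈ 0.331 m

Mid-depth of clay below the ground surface: z = 3.6 + 7.1/2 = 7.15 m.
Total vertical stress at mid-clay: σ_v = 18.9×3.6 + 17.9×3.55 = 131.58 kPa.
Pore pressure: u = 9.81×(7.15 − 2) = 50.522 kPa.
Initial effective stress: σ'_0 = σ_v − u = 131.58 − 50.522 = 81.058 kPa.
Final effective stress: σ'_f = σ'_0 + Δσ = 81.058 + 106 = 187.06 kPa.
Normally consolidated clay, so the full stress increment lies on the virgin compression line:
S_c = C_c·H/(1+e₀)·log₁₀(σ'_f/σ'_0) = 0.24×7.1/(1+0.87)×log₁₀(187.06/81.058)
    = 0.91123 × 0.36319 = 0.3309 m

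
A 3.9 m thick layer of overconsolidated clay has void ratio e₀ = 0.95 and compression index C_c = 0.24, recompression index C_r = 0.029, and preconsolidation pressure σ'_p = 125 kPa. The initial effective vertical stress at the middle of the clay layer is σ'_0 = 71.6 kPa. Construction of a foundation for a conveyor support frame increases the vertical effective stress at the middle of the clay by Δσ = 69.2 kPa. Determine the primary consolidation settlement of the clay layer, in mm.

Final effective stress: σ'_f = 71.6 + 69.2 = 140.8 kPa.
σ'_f = 140.8 > σ'_p = 125 kPa, so the stress path crosses the preconsolidation pressure — recompression up to σ'_p, then virgin compression beyond:
S_c = H/(1+e₀)·[C_r·log₁₀(σ'_p/σ'_0) + C_c·log₁₀(σ'_f/σ'_p)]
    = 3.9/1.95 × [0.029×log₁₀(125/71.6) + 0.24×log₁₀(140.8/125)]
    = 2 × [0.0070179 + 0.012406] = 0.03885 m

S_c ≈ 38.8 mm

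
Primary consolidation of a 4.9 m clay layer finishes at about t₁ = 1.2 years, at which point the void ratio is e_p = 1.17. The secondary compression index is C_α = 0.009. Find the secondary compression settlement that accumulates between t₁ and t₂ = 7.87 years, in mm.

S_s ≈ 16.6 mm

Secondary compression: S_s = C_α·H/(1+e_p)·log₁₀(t₂/t₁)
S_s = 0.009×4.9/(1+1.17)×log₁₀(7.87/1.2)
    = 0.02032 × 0.8168 = 0.0166 m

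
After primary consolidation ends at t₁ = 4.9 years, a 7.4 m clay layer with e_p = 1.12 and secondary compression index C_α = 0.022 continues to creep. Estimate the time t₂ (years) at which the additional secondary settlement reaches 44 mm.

S_s = C_α·H/(1+e_p)·log₁₀(t₂/t₁) ⇒ log₁₀(t₂/t₁) = S_s·(1+e_p)/(C_α·H).
log₁₀(t₂/t₁) = 0.044 × (1+1.12) / (0.022×7.4) = 0.573
t₂ = t₁ × 10^0.573 = 4.9 × 3.741 = 18.33 years

t₂ ≈ 18.3 years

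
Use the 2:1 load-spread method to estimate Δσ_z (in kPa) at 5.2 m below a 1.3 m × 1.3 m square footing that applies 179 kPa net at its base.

By the 2:1 method the load spreads at 1 horizontal : 2 vertical, so at depth z the loaded area has grown by z in each plan dimension:
Δσ = qBL/((B+z)(L+z)) = 179×1.3×1.3/((1.3+5.2)(1.3+5.2)) = 7.16 kPa

Δσ_z ≈ 7.16 kPa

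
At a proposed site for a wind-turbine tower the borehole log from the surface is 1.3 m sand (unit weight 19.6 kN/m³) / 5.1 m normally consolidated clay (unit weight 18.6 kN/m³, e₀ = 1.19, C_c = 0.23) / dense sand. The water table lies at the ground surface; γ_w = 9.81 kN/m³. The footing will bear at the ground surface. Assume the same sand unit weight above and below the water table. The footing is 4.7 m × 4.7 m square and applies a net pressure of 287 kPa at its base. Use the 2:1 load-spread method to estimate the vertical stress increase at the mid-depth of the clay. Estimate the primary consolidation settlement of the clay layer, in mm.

S_c ≈ 289 mm

Mid-depth of clay below the ground surface: z = 1.3 + 5.1/2 = 3.85 m.
Total vertical stress at mid-clay: σ_v = 19.6×1.3 + 18.6×2.55 = 72.91 kPa.
Pore pressure: u = 9.81×(3.85 − 0) = 37.769 kPa.
Initial effective stress: σ'_0 = σ_v − u = 72.91 − 37.769 = 35.141 kPa.
Stress increase at mid-clay by the 2:1 spreading method:
Δσ = qBL/((B+z)(L+z)) = 287×4.7×4.7/((4.7+3.85)(4.7+3.85)) = 86.725 kPa
Final effective stress: σ'_f = σ'_0 + Δσ = 35.141 + 86.725 = 121.87 kPa.
Normally consolidated clay, so the full stress increment lies on the virgin compression line:
S_c = C_c·H/(1+e₀)·log₁₀(σ'_f/σ'_0) = 0.23×5.1/(1+1.19)×log₁₀(121.87/35.141)
    = 0.53562 × 0.54008 = 0.2893 m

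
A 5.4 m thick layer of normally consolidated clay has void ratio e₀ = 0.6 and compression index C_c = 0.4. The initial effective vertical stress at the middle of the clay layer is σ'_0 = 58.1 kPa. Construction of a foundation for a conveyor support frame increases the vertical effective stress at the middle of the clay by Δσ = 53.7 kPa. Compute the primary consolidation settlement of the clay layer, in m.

S_c ≈ 0.384 m

Final effective stress: σ'_f = σ'_0 + Δσ = 58.1 + 53.7 = 111.8 kPa.
Normally consolidated clay, so the full stress increment lies on the virgin compression line:
S_c = C_c·H/(1+e₀)·log₁₀(σ'_f/σ'_0) = 0.4×5.4/(1+0.6)×log₁₀(111.8/58.1)
    = 1.35 × 0.28427 = 0.3838 m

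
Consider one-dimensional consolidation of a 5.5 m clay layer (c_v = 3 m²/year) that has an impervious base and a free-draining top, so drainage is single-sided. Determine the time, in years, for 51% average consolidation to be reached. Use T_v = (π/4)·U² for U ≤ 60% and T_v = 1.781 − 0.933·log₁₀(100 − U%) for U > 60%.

Drainage path length: H_d = H = 5.5 m (single drainage).
U ≤ 60%: T_v = (π/4)·U² = (π/4)×0.51² = 0.20428.
t = T_v·H_d²/c_v = 0.20428×5.5²/3 = 2.06 years.

t ≈ 2.06 years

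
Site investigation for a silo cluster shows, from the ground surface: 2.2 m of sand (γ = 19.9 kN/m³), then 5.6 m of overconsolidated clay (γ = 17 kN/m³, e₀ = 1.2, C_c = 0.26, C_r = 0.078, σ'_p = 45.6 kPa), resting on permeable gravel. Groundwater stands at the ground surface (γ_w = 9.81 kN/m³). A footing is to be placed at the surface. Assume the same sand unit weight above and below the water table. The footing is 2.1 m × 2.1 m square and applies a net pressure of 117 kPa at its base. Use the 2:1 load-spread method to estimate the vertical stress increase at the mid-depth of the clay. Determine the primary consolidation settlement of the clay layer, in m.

Mid-depth of clay below the ground surface: z = 2.2 + 5.6/2 = 5 m.
Total vertical stress at mid-clay: σ_v = 19.9×2.2 + 17×2.8 = 91.38 kPa.
Pore pressure: u = 9.81×(5 − 0) = 49.05 kPa.
Initial effective stress: σ'_0 = σ_v − u = 91.38 − 49.05 = 42.33 kPa.
Stress increase at mid-clay by the 2:1 spreading method:
Δσ = qBL/((B+z)(L+z)) = 117×2.1×2.1/((2.1+5)(2.1+5)) = 10.235 kPa
Final effective stress: σ'_f = 42.33 + 10.235 = 52.565 kPa.
σ'_f = 52.565 > σ'_p = 45.6 kPa, so the stress path crosses the preconsolidation pressure — recompression up to σ'_p, then virgin compression beyond:
S_c = H/(1+e₀)·[C_r·log₁₀(σ'_p/σ'_0) + C_c·log₁₀(σ'_f/σ'_p)]
    = 5.6/2.2 × [0.078×log₁₀(45.6/42.33) + 0.26×log₁₀(52.565/45.6)]
    = 2.5455 × [0.0025207 + 0.01605] = 0.04727 m

S_c ≈ 0.0473 m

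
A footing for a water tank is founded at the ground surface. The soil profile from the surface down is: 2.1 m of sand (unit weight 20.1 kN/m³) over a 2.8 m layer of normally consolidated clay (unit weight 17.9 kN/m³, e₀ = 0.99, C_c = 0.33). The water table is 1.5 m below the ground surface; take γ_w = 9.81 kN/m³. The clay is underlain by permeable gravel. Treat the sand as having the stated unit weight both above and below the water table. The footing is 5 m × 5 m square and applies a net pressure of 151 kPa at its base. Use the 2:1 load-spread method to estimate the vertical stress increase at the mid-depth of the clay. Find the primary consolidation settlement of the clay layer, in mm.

Mid-depth of clay below the ground surface: z = 2.1 + 2.8/2 = 3.5 m.
Total vertical stress at mid-clay: σ_v = 20.1×2.1 + 17.9×1.4 = 67.27 kPa.
Pore pressure: u = 9.81×(3.5 − 1.5) = 19.62 kPa.
Initial effective stress: σ'_0 = σ_v − u = 67.27 − 19.62 = 47.65 kPa.
Stress increase at mid-clay by the 2:1 spreading method:
Δσ = qBL/((B+z)(L+z)) = 151×5×5/((5+3.5)(5+3.5)) = 52.249 kPa
Final effective stress: σ'_f = σ'_0 + Δσ = 47.65 + 52.249 = 99.899 kPa.
Normally consolidated clay, so the full stress increment lies on the virgin compression line:
S_c = C_c·H/(1+e₀)·log₁₀(σ'_f/σ'_0) = 0.33×2.8/(1+0.99)×log₁₀(99.899/47.65)
    = 0.46432 × 0.3215 = 0.1493 m

S_c ≈ 149 mm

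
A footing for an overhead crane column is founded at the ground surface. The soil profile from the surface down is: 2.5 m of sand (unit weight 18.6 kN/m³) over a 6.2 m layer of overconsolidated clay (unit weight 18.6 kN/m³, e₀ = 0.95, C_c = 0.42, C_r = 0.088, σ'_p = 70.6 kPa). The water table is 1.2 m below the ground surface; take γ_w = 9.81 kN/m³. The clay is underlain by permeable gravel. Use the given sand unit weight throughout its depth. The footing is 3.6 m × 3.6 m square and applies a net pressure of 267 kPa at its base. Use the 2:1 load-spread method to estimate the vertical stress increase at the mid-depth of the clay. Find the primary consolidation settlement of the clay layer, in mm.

S_c ≈ 230 mm

Mid-depth of clay below the ground surface: z = 2.5 + 6.2/2 = 5.6 m.
Total vertical stress at mid-clay: σ_v = 18.6×2.5 + 18.6×3.1 = 104.16 kPa.
Pore pressure: u = 9.81×(5.6 − 1.2) = 43.164 kPa.
Initial effective stress: σ'_0 = σ_v − u = 104.16 − 43.164 = 60.996 kPa.
Stress increase at mid-clay by the 2:1 spreading method:
Δσ = qBL/((B+z)(L+z)) = 267×3.6×3.6/((3.6+5.6)(3.6+5.6)) = 40.883 kPa
Final effective stress: σ'_f = 60.996 + 40.883 = 101.88 kPa.
σ'_f = 101.88 > σ'_p = 70.6 kPa, so the stress path crosses the preconsolidation pressure — recompression up to σ'_p, then virgin compression beyond:
S_c = H/(1+e₀)·[C_r·log₁₀(σ'_p/σ'_0) + C_c·log₁₀(σ'_f/σ'_p)]
    = 6.2/1.95 × [0.088×log₁₀(70.6/60.996) + 0.42×log₁₀(101.88/70.6)]
    = 3.1795 × [0.0055883 + 0.066899] = 0.2305 m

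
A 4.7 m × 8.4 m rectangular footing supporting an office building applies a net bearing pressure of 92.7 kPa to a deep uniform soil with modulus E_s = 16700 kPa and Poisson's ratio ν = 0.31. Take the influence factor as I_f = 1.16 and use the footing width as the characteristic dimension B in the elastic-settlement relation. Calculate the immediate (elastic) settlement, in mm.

S_e ≈ 27.4 mm

Immediate (elastic) settlement: S_e = q·B·(1−ν²)/E_s · I_f.
S_e = 92.7 × 4.7 × (1 − 0.31²) / 16700 × 1.16
    = 92.7 × 4.7 × 0.9039 / 16700 × 1.16
    = 0.02736 m = 27.36 mm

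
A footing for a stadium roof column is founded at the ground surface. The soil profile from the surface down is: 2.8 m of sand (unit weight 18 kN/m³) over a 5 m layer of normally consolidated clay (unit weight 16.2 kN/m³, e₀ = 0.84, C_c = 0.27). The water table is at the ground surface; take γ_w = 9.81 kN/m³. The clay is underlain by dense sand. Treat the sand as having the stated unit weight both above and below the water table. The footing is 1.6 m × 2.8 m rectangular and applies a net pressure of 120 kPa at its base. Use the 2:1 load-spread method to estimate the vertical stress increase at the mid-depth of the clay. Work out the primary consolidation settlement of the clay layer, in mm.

Mid-depth of clay below the ground surface: z = 2.8 + 5/2 = 5.3 m.
Total vertical stress at mid-clay: σ_v = 18×2.8 + 16.2×2.5 = 90.9 kPa.
Pore pressure: u = 9.81×(5.3 − 0) = 51.993 kPa.
Initial effective stress: σ'_0 = σ_v − u = 90.9 − 51.993 = 38.907 kPa.
Stress increase at mid-clay by the 2:1 spreading method:
Δσ = qBL/((B+z)(L+z)) = 120×1.6×2.8/((1.6+5.3)(2.8+5.3)) = 9.6189 kPa
Final effective stress: σ'_f = σ'_0 + Δσ = 38.907 + 9.6189 = 48.526 kPa.
Normally consolidated clay, so the full stress increment lies on the virgin compression line:
S_c = C_c·H/(1+e₀)·log₁₀(σ'_f/σ'_0) = 0.27×5/(1+0.84)×log₁₀(48.526/38.907)
    = 0.7337 × 0.095947 = 0.0704 m

S_c ≈ 70.4 mm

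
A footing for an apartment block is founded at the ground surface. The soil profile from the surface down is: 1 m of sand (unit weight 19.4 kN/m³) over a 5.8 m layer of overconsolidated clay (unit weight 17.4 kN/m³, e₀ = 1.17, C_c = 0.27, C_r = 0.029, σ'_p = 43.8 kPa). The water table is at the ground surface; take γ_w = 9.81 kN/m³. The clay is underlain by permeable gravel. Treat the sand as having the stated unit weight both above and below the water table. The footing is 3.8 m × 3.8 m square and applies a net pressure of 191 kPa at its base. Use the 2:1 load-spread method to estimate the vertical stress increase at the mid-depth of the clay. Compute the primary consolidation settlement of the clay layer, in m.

S_c ≈ 0.192 m

Mid-depth of clay below the ground surface: z = 1 + 5.8/2 = 3.9 m.
Total vertical stress at mid-clay: σ_v = 19.4×1 + 17.4×2.9 = 69.86 kPa.
Pore pressure: u = 9.81×(3.9 − 0) = 38.259 kPa.
Initial effective stress: σ'_0 = σ_v − u = 69.86 − 38.259 = 31.601 kPa.
Stress increase at mid-clay by the 2:1 spreading method:
Δσ = qBL/((B+z)(L+z)) = 191×3.8×3.8/((3.8+3.9)(3.8+3.9)) = 46.518 kPa
Final effective stress: σ'_f = 31.601 + 46.518 = 78.119 kPa.
σ'_f = 78.119 > σ'_p = 43.8 kPa, so the stress path crosses the preconsolidation pressure — recompression up to σ'_p, then virgin compression beyond:
S_c = H/(1+e₀)·[C_r·log₁₀(σ'_p/σ'_0) + C_c·log₁₀(σ'_f/σ'_p)]
    = 5.8/2.17 × [0.029×log₁₀(43.8/31.601) + 0.27×log₁₀(78.119/43.8)]
    = 2.6728 × [0.0041114 + 0.067846] = 0.1923 m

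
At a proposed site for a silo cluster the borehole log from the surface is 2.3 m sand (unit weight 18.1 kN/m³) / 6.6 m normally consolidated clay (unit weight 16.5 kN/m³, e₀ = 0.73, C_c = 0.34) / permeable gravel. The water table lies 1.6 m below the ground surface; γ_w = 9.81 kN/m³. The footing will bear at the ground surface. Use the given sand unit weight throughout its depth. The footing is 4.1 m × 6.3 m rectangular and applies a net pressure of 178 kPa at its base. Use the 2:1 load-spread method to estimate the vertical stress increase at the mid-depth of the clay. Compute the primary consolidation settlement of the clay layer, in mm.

S_c ≈ 299 mm

Mid-depth of clay below the ground surface: z = 2.3 + 6.6/2 = 5.6 m.
Total vertical stress at mid-clay: σ_v = 18.1×2.3 + 16.5×3.3 = 96.08 kPa.
Pore pressure: u = 9.81×(5.6 − 1.6) = 39.24 kPa.
Initial effective stress: σ'_0 = σ_v − u = 96.08 − 39.24 = 56.84 kPa.
Stress increase at mid-clay by the 2:1 spreading method:
Δσ = qBL/((B+z)(L+z)) = 178×4.1×6.3/((4.1+5.6)(6.3+5.6)) = 39.831 kPa
Final effective stress: σ'_f = σ'_0 + Δσ = 56.84 + 39.831 = 96.671 kPa.
Normally consolidated clay, so the full stress increment lies on the virgin compression line:
S_c = C_c·H/(1+e₀)·log₁₀(σ'_f/σ'_0) = 0.34×6.6/(1+0.73)×log₁₀(96.671/56.84)
    = 1.2971 × 0.23064 = 0.2992 m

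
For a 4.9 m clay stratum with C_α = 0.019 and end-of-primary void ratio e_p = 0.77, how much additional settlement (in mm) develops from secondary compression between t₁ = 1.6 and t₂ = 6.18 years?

S_s ≈ 30.9 mm

Secondary compression: S_s = C_α·H/(1+e_p)·log₁₀(t₂/t₁)
S_s = 0.019×4.9/(1+0.77)×log₁₀(6.18/1.6)
    = 0.0526 × 0.5869 = 0.03087 m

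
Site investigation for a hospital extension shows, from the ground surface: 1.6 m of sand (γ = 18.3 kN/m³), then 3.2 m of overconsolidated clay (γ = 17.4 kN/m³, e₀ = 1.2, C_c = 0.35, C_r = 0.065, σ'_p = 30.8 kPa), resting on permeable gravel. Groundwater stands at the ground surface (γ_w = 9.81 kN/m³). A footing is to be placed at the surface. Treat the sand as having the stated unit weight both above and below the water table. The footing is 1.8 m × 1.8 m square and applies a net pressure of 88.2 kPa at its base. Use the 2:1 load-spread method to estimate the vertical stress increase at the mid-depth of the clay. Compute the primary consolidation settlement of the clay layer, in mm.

S_c ≈ 48.9 mm

Mid-depth of clay below the ground surface: z = 1.6 + 3.2/2 = 3.2 m.
Total vertical stress at mid-clay: σ_v = 18.3×1.6 + 17.4×1.6 = 57.12 kPa.
Pore pressure: u = 9.81×(3.2 − 0) = 31.392 kPa.
Initial effective stress: σ'_0 = σ_v − u = 57.12 − 31.392 = 25.728 kPa.
Stress increase at mid-clay by the 2:1 spreading method:
Δσ = qBL/((B+z)(L+z)) = 88.2×1.8×1.8/((1.8+3.2)(1.8+3.2)) = 11.431 kPa
Final effective stress: σ'_f = 25.728 + 11.431 = 37.159 kPa.
σ'_f = 37.159 > σ'_p = 30.8 kPa, so the stress path crosses the preconsolidation pressure — recompression up to σ'_p, then virgin compression beyond:
S_c = H/(1+e₀)·[C_r·log₁₀(σ'_p/σ'_0) + C_c·log₁₀(σ'_f/σ'_p)]
    = 3.2/2.2 × [0.065×log₁₀(30.8/25.728) + 0.35×log₁₀(37.159/30.8)]
    = 1.4545 × [0.0050794 + 0.02853] = 0.04888 m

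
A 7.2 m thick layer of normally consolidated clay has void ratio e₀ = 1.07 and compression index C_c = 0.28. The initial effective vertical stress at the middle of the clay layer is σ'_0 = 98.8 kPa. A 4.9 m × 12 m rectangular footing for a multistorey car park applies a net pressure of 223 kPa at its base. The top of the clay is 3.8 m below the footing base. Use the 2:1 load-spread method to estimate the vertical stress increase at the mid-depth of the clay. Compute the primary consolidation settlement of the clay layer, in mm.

S_c ≈ 187 mm

Mid-depth of clay below the footing base: z = 3.8 + 7.2/2 = 7.4 m.
Stress increase at mid-clay by the 2:1 spreading method:
Δσ = qBL/((B+z)(L+z)) = 223×4.9×12/((4.9+7.4)(12+7.4)) = 54.951 kPa
Final effective stress: σ'_f = σ'_0 + Δσ = 98.8 + 54.951 = 153.75 kPa.
Normally consolidated clay, so the full stress increment lies on the virgin compression line:
S_c = C_c·H/(1+e₀)·log₁₀(σ'_f/σ'_0) = 0.28×7.2/(1+1.07)×log₁₀(153.75/98.8)
    = 0.97391 × 0.19206 = 0.187 m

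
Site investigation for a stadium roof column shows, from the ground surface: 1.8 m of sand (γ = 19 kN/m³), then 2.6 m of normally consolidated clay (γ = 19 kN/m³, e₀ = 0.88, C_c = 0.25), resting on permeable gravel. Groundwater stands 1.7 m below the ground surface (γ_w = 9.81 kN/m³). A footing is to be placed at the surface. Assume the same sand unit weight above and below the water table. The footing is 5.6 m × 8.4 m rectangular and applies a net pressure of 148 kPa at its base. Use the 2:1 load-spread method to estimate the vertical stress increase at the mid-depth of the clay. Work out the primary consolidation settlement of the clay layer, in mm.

S_c ≈ 140 mm

Mid-depth of clay below the ground surface: z = 1.8 + 2.6/2 = 3.1 m.
Total vertical stress at mid-clay: σ_v = 19×1.8 + 19×1.3 = 58.9 kPa.
Pore pressure: u = 9.81×(3.1 − 1.7) = 13.734 kPa.
Initial effective stress: σ'_0 = σ_v − u = 58.9 − 13.734 = 45.166 kPa.
Stress increase at mid-clay by the 2:1 spreading method:
Δσ = qBL/((B+z)(L+z)) = 148×5.6×8.4/((5.6+3.1)(8.4+3.1)) = 69.584 kPa
Final effective stress: σ'_f = σ'_0 + Δσ = 45.166 + 69.584 = 114.75 kPa.
Normally consolidated clay, so the full stress increment lies on the virgin compression line:
S_c = C_c·H/(1+e₀)·log₁₀(σ'_f/σ'_0) = 0.25×2.6/(1+0.88)×log₁₀(114.75/45.166)
    = 0.34574 × 0.40494 = 0.14 m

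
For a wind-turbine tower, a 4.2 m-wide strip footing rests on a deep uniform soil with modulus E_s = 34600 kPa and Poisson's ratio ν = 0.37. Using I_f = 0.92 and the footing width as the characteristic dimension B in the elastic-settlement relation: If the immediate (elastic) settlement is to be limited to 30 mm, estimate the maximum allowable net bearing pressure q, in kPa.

S_e = q·B·(1−ν²)/E_s · I_f  ⇒  q = S_e·E_s / (B·(1−ν²)·I_f).
q = 0.03 × 34600 / (4.2 × 0.8631 × 0.92) = 311.2 kPa

q ≈ 311 kPa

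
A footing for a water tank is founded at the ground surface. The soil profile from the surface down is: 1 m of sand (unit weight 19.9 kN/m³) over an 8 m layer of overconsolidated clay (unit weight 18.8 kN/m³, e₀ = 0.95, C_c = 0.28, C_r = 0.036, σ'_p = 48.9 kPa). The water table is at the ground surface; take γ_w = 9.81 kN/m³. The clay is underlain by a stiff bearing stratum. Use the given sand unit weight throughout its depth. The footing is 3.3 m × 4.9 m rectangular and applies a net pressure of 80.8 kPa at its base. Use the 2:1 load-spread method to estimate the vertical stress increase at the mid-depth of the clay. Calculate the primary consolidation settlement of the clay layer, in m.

Mid-depth of clay below the ground surface: z = 1 + 8/2 = 5 m.
Total vertical stress at mid-clay: σ_v = 19.9×1 + 18.8×4 = 95.1 kPa.
Pore pressure: u = 9.81×(5 − 0) = 49.05 kPa.
Initial effective stress: σ'_0 = σ_v − u = 95.1 − 49.05 = 46.05 kPa.
Stress increase at mid-clay by the 2:1 spreading method:
Δσ = qBL/((B+z)(L+z)) = 80.8×3.3×4.9/((3.3+5)(4.9+5)) = 15.9 kPa
Final effective stress: σ'_f = 46.05 + 15.9 = 61.95 kPa.
σ'_f = 61.95 > σ'_p = 48.9 kPa, so the stress path crosses the preconsolidation pressure — recompression up to σ'_p, then virgin compression beyond:
S_c = H/(1+e₀)·[C_r·log₁₀(σ'_p/σ'_0) + C_c·log₁₀(σ'_f/σ'_p)]
    = 8/1.95 × [0.036×log₁₀(48.9/46.05) + 0.28×log₁₀(61.95/48.9)]
    = 4.1026 × [0.00093885 + 0.028765] = 0.1219 m

S_c ≈ 0.122 m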